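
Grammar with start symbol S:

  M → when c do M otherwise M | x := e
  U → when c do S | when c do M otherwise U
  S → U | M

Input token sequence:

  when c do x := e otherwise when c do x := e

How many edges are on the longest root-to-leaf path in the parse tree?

[S [U when c do [M x := e] otherwise [U when c do [S [M x := e]]]]]

5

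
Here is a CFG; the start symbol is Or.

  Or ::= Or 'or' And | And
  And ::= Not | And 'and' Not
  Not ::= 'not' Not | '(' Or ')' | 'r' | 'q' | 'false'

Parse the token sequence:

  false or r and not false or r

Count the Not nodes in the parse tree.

[Or [Or [Or [And [Not false]]] or [And [And [Not r]] and [Not not [Not false]]]] or [And [Not r]]]

5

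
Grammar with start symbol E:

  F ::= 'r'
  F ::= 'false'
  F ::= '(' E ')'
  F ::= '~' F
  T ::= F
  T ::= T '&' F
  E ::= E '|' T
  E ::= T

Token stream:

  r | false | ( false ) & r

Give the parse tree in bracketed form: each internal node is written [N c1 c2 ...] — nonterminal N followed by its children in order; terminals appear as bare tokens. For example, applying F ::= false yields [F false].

E
E | T
E | T | T
T | T | T
F | T | T
r | T | T
r | F | T
r | false | T
r | false | T & F
r | false | F & F
r | false | ( E ) & F
r | false | ( T ) & F
r | false | ( F ) & F
r | false | ( false ) & F
r | false | ( false ) & r

[E [E [E [T [F r]]] | [T [F false]]] | [T [T [F ( [E [T [F false]]] )]] & [F r]]]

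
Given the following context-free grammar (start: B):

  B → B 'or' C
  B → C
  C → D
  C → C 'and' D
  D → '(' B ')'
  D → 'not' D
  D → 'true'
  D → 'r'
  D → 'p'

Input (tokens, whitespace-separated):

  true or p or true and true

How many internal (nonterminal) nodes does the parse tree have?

11

[B [B [B [C [D true]]] or [C [D p]]] or [C [C [D true]] and [D true]]]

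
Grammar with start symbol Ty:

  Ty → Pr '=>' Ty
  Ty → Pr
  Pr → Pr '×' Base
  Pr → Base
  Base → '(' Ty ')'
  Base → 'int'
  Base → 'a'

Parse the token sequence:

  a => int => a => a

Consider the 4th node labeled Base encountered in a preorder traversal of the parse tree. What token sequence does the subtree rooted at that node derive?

a

[Ty [Pr [Base a]] => [Ty [Pr [Base int]] => [Ty [Pr [Base a]] => [Ty [Pr [Base a]]]]]]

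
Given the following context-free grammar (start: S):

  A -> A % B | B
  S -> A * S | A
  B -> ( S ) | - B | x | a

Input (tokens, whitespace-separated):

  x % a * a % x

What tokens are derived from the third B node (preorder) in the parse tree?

[S [A [A [B x]] % [B a]] * [S [A [A [B a]] % [B x]]]]

a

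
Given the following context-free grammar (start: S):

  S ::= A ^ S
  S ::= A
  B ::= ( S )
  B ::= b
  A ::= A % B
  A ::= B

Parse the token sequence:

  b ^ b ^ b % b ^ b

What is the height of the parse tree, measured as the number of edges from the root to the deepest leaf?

[S [A [B b]] ^ [S [A [B b]] ^ [S [A [A [B b]] % [B b]] ^ [S [A [B b]]]]]]

6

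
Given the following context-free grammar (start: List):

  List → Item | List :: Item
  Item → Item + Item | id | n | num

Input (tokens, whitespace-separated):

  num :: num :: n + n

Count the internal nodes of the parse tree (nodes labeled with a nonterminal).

8

[List [List [List [Item num]] :: [Item num]] :: [Item [Item n] + [Item n]]]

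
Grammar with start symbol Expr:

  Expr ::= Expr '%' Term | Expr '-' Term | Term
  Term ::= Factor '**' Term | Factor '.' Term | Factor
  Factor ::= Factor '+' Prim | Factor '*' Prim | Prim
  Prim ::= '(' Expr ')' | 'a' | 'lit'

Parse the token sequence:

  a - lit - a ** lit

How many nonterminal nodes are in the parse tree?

[Expr [Expr [Expr [Term [Factor [Prim a]]]] - [Term [Factor [Prim lit]]]] - [Term [Factor [Prim a]] ** [Term [Factor [Prim lit]]]]]

15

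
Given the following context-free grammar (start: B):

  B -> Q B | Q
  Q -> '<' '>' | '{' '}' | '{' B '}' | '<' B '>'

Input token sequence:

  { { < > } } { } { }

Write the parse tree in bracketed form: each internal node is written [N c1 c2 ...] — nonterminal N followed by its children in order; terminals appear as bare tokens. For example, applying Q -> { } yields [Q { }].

[B [Q { [B [Q { [B [Q < >]] }]] }] [B [Q { }] [B [Q { }]]]]

B
Q B
{ B } B
{ Q } B
{ { B } } B
{ { Q } } B
{ { < > } } B
{ { < > } } Q B
{ { < > } } { } B
{ { < > } } { } Q
{ { < > } } { } { }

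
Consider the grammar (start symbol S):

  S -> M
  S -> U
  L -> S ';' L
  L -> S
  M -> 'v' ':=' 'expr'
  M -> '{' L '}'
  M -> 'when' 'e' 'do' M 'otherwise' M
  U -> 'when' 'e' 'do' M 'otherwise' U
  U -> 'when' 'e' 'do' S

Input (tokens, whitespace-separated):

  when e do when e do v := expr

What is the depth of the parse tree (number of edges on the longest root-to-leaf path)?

[S [U when e do [S [U when e do [S [M v := expr]]]]]]

6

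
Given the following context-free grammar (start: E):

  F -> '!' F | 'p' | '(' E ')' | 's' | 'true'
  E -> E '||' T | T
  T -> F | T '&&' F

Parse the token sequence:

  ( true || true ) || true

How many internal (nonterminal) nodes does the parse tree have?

12

[E [E [T [F ( [E [E [T [F true]]] || [T [F true]]] )]]] || [T [F true]]]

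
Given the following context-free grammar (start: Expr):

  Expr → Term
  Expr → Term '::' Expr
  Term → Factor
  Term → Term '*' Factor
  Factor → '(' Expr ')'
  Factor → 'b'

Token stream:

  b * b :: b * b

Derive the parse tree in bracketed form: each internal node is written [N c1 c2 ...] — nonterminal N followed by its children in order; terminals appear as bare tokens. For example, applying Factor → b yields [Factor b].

Expr
Term :: Expr
Term * Factor :: Expr
Factor * Factor :: Expr
b * Factor :: Expr
b * b :: Expr
b * b :: Term
b * b :: Term * Factor
b * b :: Factor * Factor
b * b :: b * Factor
b * b :: b * b

[Expr [Term [Term [Factor b]] * [Factor b]] :: [Expr [Term [Term [Factor b]] * [Factor b]]]]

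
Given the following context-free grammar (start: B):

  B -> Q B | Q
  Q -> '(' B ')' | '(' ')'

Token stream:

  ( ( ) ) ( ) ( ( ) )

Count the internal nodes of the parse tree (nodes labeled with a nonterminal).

[B [Q ( [B [Q ( )]] )] [B [Q ( )] [B [Q ( [B [Q ( )]] )]]]]

10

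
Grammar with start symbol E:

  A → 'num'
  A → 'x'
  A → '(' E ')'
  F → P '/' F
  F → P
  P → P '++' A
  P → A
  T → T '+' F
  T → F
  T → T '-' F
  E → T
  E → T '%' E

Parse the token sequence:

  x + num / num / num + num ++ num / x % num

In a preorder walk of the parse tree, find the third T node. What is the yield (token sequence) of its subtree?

[E [T [T [T [F [P [A x]]]] + [F [P [A num]] / [F [P [A num]] / [F [P [A num]]]]]] + [F [P [P [A num]] ++ [A num]] / [F [P [A x]]]]] % [E [T [F [P [A num]]]]]]

x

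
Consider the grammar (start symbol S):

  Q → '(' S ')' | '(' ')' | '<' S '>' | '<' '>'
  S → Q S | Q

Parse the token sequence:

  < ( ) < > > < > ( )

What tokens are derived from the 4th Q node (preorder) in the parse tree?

< >

[S [Q < [S [Q ( )] [S [Q < >]]] >] [S [Q < >] [S [Q ( )]]]]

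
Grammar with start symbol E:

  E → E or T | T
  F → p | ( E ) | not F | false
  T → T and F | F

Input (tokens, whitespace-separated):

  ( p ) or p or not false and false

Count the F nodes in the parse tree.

6

[E [E [E [T [F ( [E [T [F p]]] )]]] or [T [F p]]] or [T [T [F not [F false]]] and [F false]]]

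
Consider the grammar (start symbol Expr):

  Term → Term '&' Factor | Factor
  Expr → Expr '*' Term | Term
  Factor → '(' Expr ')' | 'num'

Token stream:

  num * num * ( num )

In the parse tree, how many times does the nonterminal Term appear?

[Expr [Expr [Expr [Term [Factor num]]] * [Term [Factor num]]] * [Term [Factor ( [Expr [Term [Factor num]]] )]]]

4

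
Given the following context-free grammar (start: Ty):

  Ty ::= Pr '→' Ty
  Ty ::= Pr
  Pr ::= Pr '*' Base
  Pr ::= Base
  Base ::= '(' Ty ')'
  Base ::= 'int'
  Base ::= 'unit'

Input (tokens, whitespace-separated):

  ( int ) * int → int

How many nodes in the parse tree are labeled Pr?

[Ty [Pr [Pr [Base ( [Ty [Pr [Base int]]] )]] * [Base int]] → [Ty [Pr [Base int]]]]

4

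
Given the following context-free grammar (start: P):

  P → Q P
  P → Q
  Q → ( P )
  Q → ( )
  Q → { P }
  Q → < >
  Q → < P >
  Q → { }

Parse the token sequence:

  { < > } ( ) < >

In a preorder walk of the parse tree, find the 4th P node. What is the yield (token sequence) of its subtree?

[P [Q { [P [Q < >]] }] [P [Q ( )] [P [Q < >]]]]

< >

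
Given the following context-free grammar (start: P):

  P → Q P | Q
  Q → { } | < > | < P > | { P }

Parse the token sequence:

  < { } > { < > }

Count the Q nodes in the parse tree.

[P [Q < [P [Q { }]] >] [P [Q { [P [Q < >]] }]]]

4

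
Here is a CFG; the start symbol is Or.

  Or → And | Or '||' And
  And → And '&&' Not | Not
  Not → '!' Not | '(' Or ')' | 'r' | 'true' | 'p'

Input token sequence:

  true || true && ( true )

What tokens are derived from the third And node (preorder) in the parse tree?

true

[Or [Or [And [Not true]]] || [And [And [Not true]] && [Not ( [Or [And [Not true]]] )]]]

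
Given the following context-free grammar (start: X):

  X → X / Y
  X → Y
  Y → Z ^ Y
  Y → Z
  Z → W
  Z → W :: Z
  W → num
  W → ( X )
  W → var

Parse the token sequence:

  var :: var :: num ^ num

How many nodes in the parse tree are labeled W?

4

[X [Y [Z [W var] :: [Z [W var] :: [Z [W num]]]] ^ [Y [Z [W num]]]]]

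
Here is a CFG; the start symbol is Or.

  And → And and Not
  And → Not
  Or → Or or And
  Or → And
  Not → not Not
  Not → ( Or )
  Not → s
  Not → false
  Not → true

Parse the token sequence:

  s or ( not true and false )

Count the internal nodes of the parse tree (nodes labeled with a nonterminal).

12

[Or [Or [And [Not s]]] or [And [Not ( [Or [And [And [Not not [Not true]]] and [Not false]]] )]]]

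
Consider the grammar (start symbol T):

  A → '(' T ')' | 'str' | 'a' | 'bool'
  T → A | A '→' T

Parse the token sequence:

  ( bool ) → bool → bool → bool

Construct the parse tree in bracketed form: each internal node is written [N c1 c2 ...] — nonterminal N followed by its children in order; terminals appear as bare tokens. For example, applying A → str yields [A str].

T
A → T
( T ) → T
( A ) → T
( bool ) → T
( bool ) → A → T
( bool ) → bool → T
( bool ) → bool → A → T
( bool ) → bool → bool → T
( bool ) → bool → bool → A
( bool ) → bool → bool → bool

[T [A ( [T [A bool]] )] → [T [A bool] → [T [A bool] → [T [A bool]]]]]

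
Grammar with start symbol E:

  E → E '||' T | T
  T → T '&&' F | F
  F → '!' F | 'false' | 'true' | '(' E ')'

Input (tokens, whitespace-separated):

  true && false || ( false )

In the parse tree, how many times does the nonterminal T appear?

4

[E [E [T [T [F true]] && [F false]]] || [T [F ( [E [T [F false]]] )]]]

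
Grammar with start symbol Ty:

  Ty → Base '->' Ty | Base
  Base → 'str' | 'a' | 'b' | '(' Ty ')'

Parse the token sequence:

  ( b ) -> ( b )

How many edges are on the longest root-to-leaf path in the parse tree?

[Ty [Base ( [Ty [Base b]] )] -> [Ty [Base ( [Ty [Base b]] )]]]

5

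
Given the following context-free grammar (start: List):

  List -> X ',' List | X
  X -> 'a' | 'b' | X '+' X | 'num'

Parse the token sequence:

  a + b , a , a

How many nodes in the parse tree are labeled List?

3

[List [X [X a] + [X b]] , [List [X a] , [List [X a]]]]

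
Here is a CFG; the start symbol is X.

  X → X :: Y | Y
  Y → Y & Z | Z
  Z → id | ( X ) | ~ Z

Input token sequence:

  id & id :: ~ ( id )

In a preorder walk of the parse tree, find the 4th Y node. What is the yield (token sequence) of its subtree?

id

[X [X [Y [Y [Z id]] & [Z id]]] :: [Y [Z ~ [Z ( [X [Y [Z id]]] )]]]]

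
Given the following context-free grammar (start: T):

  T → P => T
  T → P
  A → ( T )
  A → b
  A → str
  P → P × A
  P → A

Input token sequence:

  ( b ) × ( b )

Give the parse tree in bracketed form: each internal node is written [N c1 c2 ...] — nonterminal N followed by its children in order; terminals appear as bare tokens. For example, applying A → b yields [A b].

[T [P [P [A ( [T [P [A b]]] )]] × [A ( [T [P [A b]]] )]]]

T
P
P × A
A × A
( T ) × A
( P ) × A
( A ) × A
( b ) × A
( b ) × ( T )
( b ) × ( P )
( b ) × ( A )
( b ) × ( b )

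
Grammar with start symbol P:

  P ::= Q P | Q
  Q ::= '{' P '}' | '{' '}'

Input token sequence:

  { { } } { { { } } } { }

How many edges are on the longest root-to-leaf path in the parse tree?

7

[P [Q { [P [Q { }]] }] [P [Q { [P [Q { [P [Q { }]] }]] }] [P [Q { }]]]]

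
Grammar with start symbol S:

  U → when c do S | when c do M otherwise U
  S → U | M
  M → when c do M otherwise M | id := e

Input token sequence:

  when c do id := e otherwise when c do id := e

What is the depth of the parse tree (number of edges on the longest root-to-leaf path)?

5

[S [U when c do [M id := e] otherwise [U when c do [S [M id := e]]]]]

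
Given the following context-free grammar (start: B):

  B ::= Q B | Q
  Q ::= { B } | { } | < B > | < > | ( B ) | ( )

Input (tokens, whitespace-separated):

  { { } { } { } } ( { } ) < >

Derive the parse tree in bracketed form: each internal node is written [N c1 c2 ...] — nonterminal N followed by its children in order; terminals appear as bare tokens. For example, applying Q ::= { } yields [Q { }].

[B [Q { [B [Q { }] [B [Q { }] [B [Q { }]]]] }] [B [Q ( [B [Q { }]] )] [B [Q < >]]]]

B
Q B
{ B } B
{ Q B } B
{ { } B } B
{ { } Q B } B
{ { } { } B } B
{ { } { } Q } B
{ { } { } { } } B
{ { } { } { } } Q B
{ { } { } { } } ( B ) B
{ { } { } { } } ( Q ) B
{ { } { } { } } ( { } ) B
{ { } { } { } } ( { } ) Q
{ { } { } { } } ( { } ) < >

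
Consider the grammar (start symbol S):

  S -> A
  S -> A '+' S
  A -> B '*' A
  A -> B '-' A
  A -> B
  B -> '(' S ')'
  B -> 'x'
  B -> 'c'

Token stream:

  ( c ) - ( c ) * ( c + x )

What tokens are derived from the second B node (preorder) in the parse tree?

[S [A [B ( [S [A [B c]]] )] - [A [B ( [S [A [B c]]] )] * [A [B ( [S [A [B c]] + [S [A [B x]]]] )]]]]]

c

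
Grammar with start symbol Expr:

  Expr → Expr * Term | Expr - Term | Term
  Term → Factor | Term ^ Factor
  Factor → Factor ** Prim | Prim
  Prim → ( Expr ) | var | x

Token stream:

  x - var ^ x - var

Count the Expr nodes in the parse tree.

3

[Expr [Expr [Expr [Term [Factor [Prim x]]]] - [Term [Term [Factor [Prim var]]] ^ [Factor [Prim x]]]] - [Term [Factor [Prim var]]]]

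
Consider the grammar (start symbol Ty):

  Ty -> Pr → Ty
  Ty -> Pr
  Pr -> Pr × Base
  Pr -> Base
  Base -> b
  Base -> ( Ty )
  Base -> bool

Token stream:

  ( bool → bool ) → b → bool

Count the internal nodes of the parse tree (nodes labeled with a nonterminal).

15

[Ty [Pr [Base ( [Ty [Pr [Base bool]] → [Ty [Pr [Base bool]]]] )]] → [Ty [Pr [Base b]] → [Ty [Pr [Base bool]]]]]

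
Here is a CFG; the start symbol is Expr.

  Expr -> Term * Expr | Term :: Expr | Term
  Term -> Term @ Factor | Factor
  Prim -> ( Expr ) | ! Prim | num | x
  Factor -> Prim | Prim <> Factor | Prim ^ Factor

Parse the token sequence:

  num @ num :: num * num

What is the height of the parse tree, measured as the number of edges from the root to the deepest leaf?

[Expr [Term [Term [Factor [Prim num]]] @ [Factor [Prim num]]] :: [Expr [Term [Factor [Prim num]]] * [Expr [Term [Factor [Prim num]]]]]]

6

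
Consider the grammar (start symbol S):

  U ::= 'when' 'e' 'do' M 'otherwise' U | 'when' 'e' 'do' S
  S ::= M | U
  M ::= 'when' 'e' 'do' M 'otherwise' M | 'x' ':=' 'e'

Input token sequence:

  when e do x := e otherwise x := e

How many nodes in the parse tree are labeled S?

[S [M when e do [M x := e] otherwise [M x := e]]]

1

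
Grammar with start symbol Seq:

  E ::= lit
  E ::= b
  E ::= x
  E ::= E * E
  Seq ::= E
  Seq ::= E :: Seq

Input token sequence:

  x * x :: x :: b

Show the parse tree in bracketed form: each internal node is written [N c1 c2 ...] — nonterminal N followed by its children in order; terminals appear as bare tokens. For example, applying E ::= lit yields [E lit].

[Seq [E [E x] * [E x]] :: [Seq [E x] :: [Seq [E b]]]]

Seq
E :: Seq
E * E :: Seq
x * E :: Seq
x * x :: Seq
x * x :: E :: Seq
x * x :: x :: Seq
x * x :: x :: E
x * x :: x :: b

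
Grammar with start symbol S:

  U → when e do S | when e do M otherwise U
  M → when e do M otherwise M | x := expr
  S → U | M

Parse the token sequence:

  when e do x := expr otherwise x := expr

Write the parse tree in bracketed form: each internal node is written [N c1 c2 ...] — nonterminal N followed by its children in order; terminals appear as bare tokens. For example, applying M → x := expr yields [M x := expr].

[S [M when e do [M x := expr] otherwise [M x := expr]]]

S
M
when e do M otherwise M
when e do x := expr otherwise M
when e do x := expr otherwise x := expr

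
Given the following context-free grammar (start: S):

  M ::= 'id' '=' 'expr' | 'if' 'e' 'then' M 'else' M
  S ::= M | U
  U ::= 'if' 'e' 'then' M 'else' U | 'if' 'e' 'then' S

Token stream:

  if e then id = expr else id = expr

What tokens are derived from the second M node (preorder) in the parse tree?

[S [M if e then [M id = expr] else [M id = expr]]]

id = expr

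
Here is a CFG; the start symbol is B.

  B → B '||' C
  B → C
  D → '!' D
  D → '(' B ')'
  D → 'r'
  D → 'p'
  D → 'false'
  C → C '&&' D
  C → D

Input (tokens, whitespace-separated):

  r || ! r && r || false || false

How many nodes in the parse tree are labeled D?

[B [B [B [B [C [D r]]] || [C [C [D ! [D r]]] && [D r]]] || [C [D false]]] || [C [D false]]]

6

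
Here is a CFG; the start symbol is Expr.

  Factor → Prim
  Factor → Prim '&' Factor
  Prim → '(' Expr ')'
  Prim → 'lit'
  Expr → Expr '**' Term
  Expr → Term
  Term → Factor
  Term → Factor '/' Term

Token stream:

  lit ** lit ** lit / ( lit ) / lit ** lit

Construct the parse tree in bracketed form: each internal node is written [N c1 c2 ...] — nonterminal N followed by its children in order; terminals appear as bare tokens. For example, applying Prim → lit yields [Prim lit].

[Expr [Expr [Expr [Expr [Term [Factor [Prim lit]]]] ** [Term [Factor [Prim lit]]]] ** [Term [Factor [Prim lit]] / [Term [Factor [Prim ( [Expr [Term [Factor [Prim lit]]]] )]] / [Term [Factor [Prim lit]]]]]] ** [Term [Factor [Prim lit]]]]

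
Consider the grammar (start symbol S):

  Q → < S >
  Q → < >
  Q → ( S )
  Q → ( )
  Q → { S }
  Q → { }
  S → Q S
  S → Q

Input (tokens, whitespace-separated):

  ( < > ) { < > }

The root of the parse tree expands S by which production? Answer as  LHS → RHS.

[S [Q ( [S [Q < >]] )] [S [Q { [S [Q < >]] }]]]

S → Q S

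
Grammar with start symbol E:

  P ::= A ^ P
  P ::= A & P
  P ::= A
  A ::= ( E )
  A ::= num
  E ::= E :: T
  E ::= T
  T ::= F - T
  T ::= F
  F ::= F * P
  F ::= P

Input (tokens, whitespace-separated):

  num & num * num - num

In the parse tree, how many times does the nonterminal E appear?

1

[E [T [F [F [P [A num] & [P [A num]]]] * [P [A num]]] - [T [F [P [A num]]]]]]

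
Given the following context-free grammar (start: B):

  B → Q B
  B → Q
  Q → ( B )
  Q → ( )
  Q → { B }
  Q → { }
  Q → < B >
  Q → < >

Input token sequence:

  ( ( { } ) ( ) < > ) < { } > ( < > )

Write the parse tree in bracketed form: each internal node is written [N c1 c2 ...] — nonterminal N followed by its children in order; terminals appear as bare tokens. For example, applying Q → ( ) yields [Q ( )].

[B [Q ( [B [Q ( [B [Q { }]] )] [B [Q ( )] [B [Q < >]]]] )] [B [Q < [B [Q { }]] >] [B [Q ( [B [Q < >]] )]]]]

B
Q B
( B ) B
( Q B ) B
( ( B ) B ) B
( ( Q ) B ) B
( ( { } ) B ) B
( ( { } ) Q B ) B
( ( { } ) ( ) B ) B
( ( { } ) ( ) Q ) B
( ( { } ) ( ) < > ) B
( ( { } ) ( ) < > ) Q B
( ( { } ) ( ) < > ) < B > B
( ( { } ) ( ) < > ) < Q > B
( ( { } ) ( ) < > ) < { } > B
( ( { } ) ( ) < > ) < { } > Q
( ( { } ) ( ) < > ) < { } > ( B )
( ( { } ) ( ) < > ) < { } > ( Q )
( ( { } ) ( ) < > ) < { } > ( < > )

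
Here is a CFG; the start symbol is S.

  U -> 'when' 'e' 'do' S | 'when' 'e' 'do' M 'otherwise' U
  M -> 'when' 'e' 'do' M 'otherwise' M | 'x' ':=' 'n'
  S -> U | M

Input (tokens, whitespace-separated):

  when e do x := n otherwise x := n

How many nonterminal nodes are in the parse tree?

4

[S [M when e do [M x := n] otherwise [M x := n]]]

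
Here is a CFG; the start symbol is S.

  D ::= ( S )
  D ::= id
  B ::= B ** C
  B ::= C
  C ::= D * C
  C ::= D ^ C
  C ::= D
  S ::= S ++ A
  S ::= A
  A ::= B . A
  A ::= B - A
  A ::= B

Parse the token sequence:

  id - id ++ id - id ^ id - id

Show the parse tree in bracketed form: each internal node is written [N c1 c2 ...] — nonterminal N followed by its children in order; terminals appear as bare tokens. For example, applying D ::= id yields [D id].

[S [S [A [B [C [D id]]] - [A [B [C [D id]]]]]] ++ [A [B [C [D id]]] - [A [B [C [D id] ^ [C [D id]]]] - [A [B [C [D id]]]]]]]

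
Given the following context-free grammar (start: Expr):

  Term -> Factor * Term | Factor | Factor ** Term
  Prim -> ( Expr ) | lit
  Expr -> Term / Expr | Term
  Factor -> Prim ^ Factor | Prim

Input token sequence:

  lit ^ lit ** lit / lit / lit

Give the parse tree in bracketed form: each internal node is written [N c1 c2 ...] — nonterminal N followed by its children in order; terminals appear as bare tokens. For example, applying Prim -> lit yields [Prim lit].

[Expr [Term [Factor [Prim lit] ^ [Factor [Prim lit]]] ** [Term [Factor [Prim lit]]]] / [Expr [Term [Factor [Prim lit]]] / [Expr [Term [Factor [Prim lit]]]]]]

Expr
Term / Expr
Factor ** Term / Expr
Prim ^ Factor ** Term / Expr
lit ^ Factor ** Term / Expr
lit ^ Prim ** Term / Expr
lit ^ lit ** Term / Expr
lit ^ lit ** Factor / Expr
lit ^ lit ** Prim / Expr
lit ^ lit ** lit / Expr
lit ^ lit ** lit / Term / Expr
lit ^ lit ** lit / Factor / Expr
lit ^ lit ** lit / Prim / Expr
lit ^ lit ** lit / lit / Expr
lit ^ lit ** lit / lit / Term
lit ^ lit ** lit / lit / Factor
lit ^ lit ** lit / lit / Prim
lit ^ lit ** lit / lit / lit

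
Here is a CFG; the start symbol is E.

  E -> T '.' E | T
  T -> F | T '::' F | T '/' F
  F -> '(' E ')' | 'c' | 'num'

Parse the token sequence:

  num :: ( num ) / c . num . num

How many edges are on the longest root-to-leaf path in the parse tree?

[E [T [T [T [F num]] :: [F ( [E [T [F num]]] )]] / [F c]] . [E [T [F num]] . [E [T [F num]]]]]

7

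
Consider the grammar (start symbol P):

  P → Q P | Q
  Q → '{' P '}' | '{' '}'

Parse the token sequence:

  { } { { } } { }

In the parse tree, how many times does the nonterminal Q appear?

4

[P [Q { }] [P [Q { [P [Q { }]] }] [P [Q { }]]]]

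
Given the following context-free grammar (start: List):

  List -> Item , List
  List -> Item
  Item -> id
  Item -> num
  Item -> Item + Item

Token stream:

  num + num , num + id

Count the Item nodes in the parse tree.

6

[List [Item [Item num] + [Item num]] , [List [Item [Item num] + [Item id]]]]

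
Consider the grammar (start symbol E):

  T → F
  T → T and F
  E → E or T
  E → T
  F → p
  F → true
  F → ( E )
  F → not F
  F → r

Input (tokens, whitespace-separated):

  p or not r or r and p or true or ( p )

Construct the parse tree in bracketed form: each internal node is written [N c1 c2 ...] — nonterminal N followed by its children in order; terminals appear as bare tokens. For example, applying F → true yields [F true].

[E [E [E [E [E [T [F p]]] or [T [F not [F r]]]] or [T [T [F r]] and [F p]]] or [T [F true]]] or [T [F ( [E [T [F p]]] )]]]

E
E or T
E or T or T
E or T or T or T
E or T or T or T or T
T or T or T or T or T
F or T or T or T or T
p or T or T or T or T
p or F or T or T or T
p or not F or T or T or T
p or not r or T or T or T
p or not r or T and F or T or T
p or not r or F and F or T or T
p or not r or r and F or T or T
p or not r or r and p or T or T
p or not r or r and p or F or T
p or not r or r and p or true or T
p or not r or r and p or true or F
p or not r or r and p or true or ( E )
p or not r or r and p or true or ( T )
p or not r or r and p or true or ( F )
p or not r or r and p or true or ( p )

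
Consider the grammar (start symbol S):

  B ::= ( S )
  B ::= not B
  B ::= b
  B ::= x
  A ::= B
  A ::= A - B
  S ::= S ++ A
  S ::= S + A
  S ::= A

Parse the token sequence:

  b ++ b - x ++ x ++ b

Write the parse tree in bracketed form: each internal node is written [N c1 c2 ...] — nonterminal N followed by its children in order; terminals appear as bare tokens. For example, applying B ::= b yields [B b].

[S [S [S [S [A [B b]]] ++ [A [A [B b]] - [B x]]] ++ [A [B x]]] ++ [A [B b]]]

S
S ++ A
S ++ A ++ A
S ++ A ++ A ++ A
A ++ A ++ A ++ A
B ++ A ++ A ++ A
b ++ A ++ A ++ A
b ++ A - B ++ A ++ A
b ++ B - B ++ A ++ A
b ++ b - B ++ A ++ A
b ++ b - x ++ A ++ A
b ++ b - x ++ B ++ A
b ++ b - x ++ x ++ A
b ++ b - x ++ x ++ B
b ++ b - x ++ x ++ b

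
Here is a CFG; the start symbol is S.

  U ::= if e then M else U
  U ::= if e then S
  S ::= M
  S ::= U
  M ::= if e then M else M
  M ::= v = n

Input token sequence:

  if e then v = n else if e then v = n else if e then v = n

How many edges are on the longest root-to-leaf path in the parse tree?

[S [U if e then [M v = n] else [U if e then [M v = n] else [U if e then [S [M v = n]]]]]]

6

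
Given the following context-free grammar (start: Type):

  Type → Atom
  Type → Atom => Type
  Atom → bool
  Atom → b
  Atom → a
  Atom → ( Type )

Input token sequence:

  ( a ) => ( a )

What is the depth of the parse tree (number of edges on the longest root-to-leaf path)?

[Type [Atom ( [Type [Atom a]] )] => [Type [Atom ( [Type [Atom a]] )]]]

5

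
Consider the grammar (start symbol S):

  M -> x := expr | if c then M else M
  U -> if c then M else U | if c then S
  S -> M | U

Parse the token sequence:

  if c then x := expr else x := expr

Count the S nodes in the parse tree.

1

[S [M if c then [M x := expr] else [M x := expr]]]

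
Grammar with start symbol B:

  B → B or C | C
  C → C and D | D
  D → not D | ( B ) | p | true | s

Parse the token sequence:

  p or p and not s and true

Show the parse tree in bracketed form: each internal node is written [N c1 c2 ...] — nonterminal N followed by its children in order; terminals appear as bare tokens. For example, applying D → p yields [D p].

[B [B [C [D p]]] or [C [C [C [D p]] and [D not [D s]]] and [D true]]]

B
B or C
C or C
D or C
p or C
p or C and D
p or C and D and D
p or D and D and D
p or p and D and D
p or p and not D and D
p or p and not s and D
p or p and not s and true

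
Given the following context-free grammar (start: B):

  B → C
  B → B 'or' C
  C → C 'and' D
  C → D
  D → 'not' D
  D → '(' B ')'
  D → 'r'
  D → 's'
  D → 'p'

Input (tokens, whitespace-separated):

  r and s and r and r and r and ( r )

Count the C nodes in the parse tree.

[B [C [C [C [C [C [C [D r]] and [D s]] and [D r]] and [D r]] and [D r]] and [D ( [B [C [D r]]] )]]]

7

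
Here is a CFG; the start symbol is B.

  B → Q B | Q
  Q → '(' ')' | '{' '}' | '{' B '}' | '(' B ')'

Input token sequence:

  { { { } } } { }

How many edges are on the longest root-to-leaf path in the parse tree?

6

[B [Q { [B [Q { [B [Q { }]] }]] }] [B [Q { }]]]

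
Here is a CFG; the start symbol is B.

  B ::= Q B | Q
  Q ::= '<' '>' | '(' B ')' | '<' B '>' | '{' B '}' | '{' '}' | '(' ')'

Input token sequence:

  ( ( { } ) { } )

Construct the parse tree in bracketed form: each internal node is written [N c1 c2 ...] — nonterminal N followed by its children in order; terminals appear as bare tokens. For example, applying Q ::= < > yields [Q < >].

B
Q
( B )
( Q B )
( ( B ) B )
( ( Q ) B )
( ( { } ) B )
( ( { } ) Q )
( ( { } ) { } )

[B [Q ( [B [Q ( [B [Q { }]] )] [B [Q { }]]] )]]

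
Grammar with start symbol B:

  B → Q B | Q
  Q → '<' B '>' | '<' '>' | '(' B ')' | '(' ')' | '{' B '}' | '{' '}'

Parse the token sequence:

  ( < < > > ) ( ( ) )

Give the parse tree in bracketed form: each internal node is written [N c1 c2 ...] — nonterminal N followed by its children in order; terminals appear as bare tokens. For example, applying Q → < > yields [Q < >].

B
Q B
( B ) B
( Q ) B
( < B > ) B
( < Q > ) B
( < < > > ) B
( < < > > ) Q
( < < > > ) ( B )
( < < > > ) ( Q )
( < < > > ) ( ( ) )

[B [Q ( [B [Q < [B [Q < >]] >]] )] [B [Q ( [B [Q ( )]] )]]]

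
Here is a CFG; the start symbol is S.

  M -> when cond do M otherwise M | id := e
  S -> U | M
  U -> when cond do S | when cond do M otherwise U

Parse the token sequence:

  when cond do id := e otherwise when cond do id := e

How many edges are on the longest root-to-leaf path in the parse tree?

5

[S [U when cond do [M id := e] otherwise [U when cond do [S [M id := e]]]]]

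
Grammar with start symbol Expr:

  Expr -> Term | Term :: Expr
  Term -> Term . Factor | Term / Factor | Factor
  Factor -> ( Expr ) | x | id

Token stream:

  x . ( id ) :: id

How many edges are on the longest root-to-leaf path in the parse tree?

[Expr [Term [Term [Factor x]] . [Factor ( [Expr [Term [Factor id]]] )]] :: [Expr [Term [Factor id]]]]

6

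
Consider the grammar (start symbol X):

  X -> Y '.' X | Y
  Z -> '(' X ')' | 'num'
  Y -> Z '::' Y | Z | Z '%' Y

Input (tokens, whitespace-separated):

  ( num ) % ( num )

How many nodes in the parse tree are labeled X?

[X [Y [Z ( [X [Y [Z num]]] )] % [Y [Z ( [X [Y [Z num]]] )]]]]

3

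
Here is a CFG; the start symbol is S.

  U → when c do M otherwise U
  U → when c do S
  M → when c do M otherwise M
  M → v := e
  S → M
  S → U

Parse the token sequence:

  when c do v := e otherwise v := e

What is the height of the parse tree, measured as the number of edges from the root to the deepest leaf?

3

[S [M when c do [M v := e] otherwise [M v := e]]]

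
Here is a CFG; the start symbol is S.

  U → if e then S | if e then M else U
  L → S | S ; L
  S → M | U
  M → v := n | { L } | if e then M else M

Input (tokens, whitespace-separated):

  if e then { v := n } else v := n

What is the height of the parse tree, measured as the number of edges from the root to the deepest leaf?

6

[S [M if e then [M { [L [S [M v := n]]] }] else [M v := n]]]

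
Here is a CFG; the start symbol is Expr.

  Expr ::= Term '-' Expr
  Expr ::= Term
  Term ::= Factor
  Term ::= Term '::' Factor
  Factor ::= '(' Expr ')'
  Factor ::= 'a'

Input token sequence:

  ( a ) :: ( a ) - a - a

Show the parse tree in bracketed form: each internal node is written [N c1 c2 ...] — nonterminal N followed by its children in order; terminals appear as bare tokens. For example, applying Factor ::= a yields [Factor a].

[Expr [Term [Term [Factor ( [Expr [Term [Factor a]]] )]] :: [Factor ( [Expr [Term [Factor a]]] )]] - [Expr [Term [Factor a]] - [Expr [Term [Factor a]]]]]

Expr
Term - Expr
Term :: Factor - Expr
Factor :: Factor - Expr
( Expr ) :: Factor - Expr
( Term ) :: Factor - Expr
( Factor ) :: Factor - Expr
( a ) :: Factor - Expr
( a ) :: ( Expr ) - Expr
( a ) :: ( Term ) - Expr
( a ) :: ( Factor ) - Expr
( a ) :: ( a ) - Expr
( a ) :: ( a ) - Term - Expr
( a ) :: ( a ) - Factor - Expr
( a ) :: ( a ) - a - Expr
( a ) :: ( a ) - a - Term
( a ) :: ( a ) - a - Factor
( a ) :: ( a ) - a - a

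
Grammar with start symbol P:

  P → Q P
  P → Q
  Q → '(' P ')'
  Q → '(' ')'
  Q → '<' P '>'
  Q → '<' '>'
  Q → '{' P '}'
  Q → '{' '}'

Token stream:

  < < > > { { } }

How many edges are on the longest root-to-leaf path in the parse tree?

5

[P [Q < [P [Q < >]] >] [P [Q { [P [Q { }]] }]]]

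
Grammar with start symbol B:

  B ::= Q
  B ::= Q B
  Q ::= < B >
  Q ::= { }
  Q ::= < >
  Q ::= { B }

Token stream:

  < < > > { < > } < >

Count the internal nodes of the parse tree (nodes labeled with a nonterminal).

[B [Q < [B [Q < >]] >] [B [Q { [B [Q < >]] }] [B [Q < >]]]]

10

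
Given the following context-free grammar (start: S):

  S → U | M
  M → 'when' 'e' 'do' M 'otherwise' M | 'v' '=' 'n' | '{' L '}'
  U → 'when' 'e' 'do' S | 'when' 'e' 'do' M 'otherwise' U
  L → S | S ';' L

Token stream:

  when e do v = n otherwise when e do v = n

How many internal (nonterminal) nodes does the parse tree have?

[S [U when e do [M v = n] otherwise [U when e do [S [M v = n]]]]]

6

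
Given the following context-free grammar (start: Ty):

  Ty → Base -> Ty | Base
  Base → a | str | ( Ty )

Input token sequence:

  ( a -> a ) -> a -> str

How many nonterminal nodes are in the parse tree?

10

[Ty [Base ( [Ty [Base a] -> [Ty [Base a]]] )] -> [Ty [Base a] -> [Ty [Base str]]]]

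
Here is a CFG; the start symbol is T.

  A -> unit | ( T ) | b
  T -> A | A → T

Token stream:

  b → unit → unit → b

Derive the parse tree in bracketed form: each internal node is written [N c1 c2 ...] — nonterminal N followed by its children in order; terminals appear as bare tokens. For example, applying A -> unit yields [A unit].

[T [A b] → [T [A unit] → [T [A unit] → [T [A b]]]]]

T
A → T
b → T
b → A → T
b → unit → T
b → unit → A → T
b → unit → unit → T
b → unit → unit → A
b → unit → unit → b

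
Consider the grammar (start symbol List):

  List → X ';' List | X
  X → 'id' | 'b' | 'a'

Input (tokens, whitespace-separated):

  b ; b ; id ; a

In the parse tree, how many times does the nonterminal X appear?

[List [X b] ; [List [X b] ; [List [X id] ; [List [X a]]]]]

4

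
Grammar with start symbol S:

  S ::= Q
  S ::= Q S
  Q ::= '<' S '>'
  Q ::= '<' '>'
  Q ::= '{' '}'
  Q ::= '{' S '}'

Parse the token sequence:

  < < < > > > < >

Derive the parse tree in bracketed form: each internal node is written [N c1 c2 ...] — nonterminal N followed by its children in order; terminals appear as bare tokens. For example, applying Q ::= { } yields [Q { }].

[S [Q < [S [Q < [S [Q < >]] >]] >] [S [Q < >]]]

S
Q S
< S > S
< Q > S
< < S > > S
< < Q > > S
< < < > > > S
< < < > > > Q
< < < > > > < >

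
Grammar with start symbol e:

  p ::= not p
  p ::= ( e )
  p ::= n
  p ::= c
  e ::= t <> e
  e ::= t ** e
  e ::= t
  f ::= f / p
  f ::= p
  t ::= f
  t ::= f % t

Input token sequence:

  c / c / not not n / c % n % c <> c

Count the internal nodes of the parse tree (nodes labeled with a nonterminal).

[e [t [f [f [f [f [p c]] / [p c]] / [p not [p not [p n]]]] / [p c]] % [t [f [p n]] % [t [f [p c]]]]] <> [e [t [f [p c]]]]]

22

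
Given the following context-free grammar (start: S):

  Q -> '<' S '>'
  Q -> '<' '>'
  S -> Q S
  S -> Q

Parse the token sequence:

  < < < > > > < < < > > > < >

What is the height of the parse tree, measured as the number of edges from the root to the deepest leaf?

[S [Q < [S [Q < [S [Q < >]] >]] >] [S [Q < [S [Q < [S [Q < >]] >]] >] [S [Q < >]]]]

7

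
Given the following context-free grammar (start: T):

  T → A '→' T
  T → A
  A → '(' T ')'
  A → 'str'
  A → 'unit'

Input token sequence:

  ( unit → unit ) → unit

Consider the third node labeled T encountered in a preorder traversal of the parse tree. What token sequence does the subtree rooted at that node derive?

[T [A ( [T [A unit] → [T [A unit]]] )] → [T [A unit]]]

unit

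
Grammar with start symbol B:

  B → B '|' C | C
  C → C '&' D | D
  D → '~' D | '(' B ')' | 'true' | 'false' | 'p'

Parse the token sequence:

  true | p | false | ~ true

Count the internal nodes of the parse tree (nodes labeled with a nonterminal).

13

[B [B [B [B [C [D true]]] | [C [D p]]] | [C [D false]]] | [C [D ~ [D true]]]]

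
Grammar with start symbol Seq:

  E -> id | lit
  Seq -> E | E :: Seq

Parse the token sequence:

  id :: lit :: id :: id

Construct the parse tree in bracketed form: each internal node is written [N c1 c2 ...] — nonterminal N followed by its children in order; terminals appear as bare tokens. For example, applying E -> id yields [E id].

[Seq [E id] :: [Seq [E lit] :: [Seq [E id] :: [Seq [E id]]]]]

Seq
E :: Seq
id :: Seq
id :: E :: Seq
id :: lit :: Seq
id :: lit :: E :: Seq
id :: lit :: id :: Seq
id :: lit :: id :: E
id :: lit :: id :: id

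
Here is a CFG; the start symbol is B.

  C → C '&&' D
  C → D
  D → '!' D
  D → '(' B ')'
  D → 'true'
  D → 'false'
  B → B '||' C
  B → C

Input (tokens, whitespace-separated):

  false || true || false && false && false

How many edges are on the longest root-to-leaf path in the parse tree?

[B [B [B [C [D false]]] || [C [D true]]] || [C [C [C [D false]] && [D false]] && [D false]]]

5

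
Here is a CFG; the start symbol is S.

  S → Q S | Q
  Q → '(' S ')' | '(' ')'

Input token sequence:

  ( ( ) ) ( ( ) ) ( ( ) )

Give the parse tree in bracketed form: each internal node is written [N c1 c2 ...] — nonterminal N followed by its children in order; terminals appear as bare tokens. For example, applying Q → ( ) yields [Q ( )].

S
Q S
( S ) S
( Q ) S
( ( ) ) S
( ( ) ) Q S
( ( ) ) ( S ) S
( ( ) ) ( Q ) S
( ( ) ) ( ( ) ) S
( ( ) ) ( ( ) ) Q
( ( ) ) ( ( ) ) ( S )
( ( ) ) ( ( ) ) ( Q )
( ( ) ) ( ( ) ) ( ( ) )

[S [Q ( [S [Q ( )]] )] [S [Q ( [S [Q ( )]] )] [S [Q ( [S [Q ( )]] )]]]]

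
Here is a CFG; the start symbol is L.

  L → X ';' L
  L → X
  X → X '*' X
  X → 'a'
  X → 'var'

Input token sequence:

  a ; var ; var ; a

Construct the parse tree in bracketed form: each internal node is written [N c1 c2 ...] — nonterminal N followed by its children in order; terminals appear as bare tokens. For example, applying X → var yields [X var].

L
X ; L
a ; L
a ; X ; L
a ; var ; L
a ; var ; X ; L
a ; var ; var ; L
a ; var ; var ; X
a ; var ; var ; a

[L [X a] ; [L [X var] ; [L [X var] ; [L [X a]]]]]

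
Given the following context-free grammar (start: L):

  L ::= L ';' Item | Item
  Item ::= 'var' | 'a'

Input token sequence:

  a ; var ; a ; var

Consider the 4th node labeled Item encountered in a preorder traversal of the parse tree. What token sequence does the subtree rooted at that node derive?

[L [L [L [L [Item a]] ; [Item var]] ; [Item a]] ; [Item var]]

var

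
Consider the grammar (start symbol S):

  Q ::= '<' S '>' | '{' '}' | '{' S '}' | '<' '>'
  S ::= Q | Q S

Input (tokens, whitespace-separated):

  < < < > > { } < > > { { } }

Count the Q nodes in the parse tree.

[S [Q < [S [Q < [S [Q < >]] >] [S [Q { }] [S [Q < >]]]] >] [S [Q { [S [Q { }]] }]]]

7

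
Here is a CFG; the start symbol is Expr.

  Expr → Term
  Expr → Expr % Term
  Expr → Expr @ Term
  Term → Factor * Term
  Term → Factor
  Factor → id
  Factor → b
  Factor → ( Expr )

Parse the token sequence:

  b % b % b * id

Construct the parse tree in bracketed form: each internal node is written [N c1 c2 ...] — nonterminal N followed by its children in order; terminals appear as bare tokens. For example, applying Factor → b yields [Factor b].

Expr
Expr % Term
Expr % Term % Term
Term % Term % Term
Factor % Term % Term
b % Term % Term
b % Factor % Term
b % b % Term
b % b % Factor * Term
b % b % b * Term
b % b % b * Factor
b % b % b * id

[Expr [Expr [Expr [Term [Factor b]]] % [Term [Factor b]]] % [Term [Factor b] * [Term [Factor id]]]]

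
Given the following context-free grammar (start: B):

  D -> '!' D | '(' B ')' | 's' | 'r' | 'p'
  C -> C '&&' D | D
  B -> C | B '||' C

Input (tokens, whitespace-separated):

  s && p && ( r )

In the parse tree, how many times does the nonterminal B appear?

[B [C [C [C [D s]] && [D p]] && [D ( [B [C [D r]]] )]]]

2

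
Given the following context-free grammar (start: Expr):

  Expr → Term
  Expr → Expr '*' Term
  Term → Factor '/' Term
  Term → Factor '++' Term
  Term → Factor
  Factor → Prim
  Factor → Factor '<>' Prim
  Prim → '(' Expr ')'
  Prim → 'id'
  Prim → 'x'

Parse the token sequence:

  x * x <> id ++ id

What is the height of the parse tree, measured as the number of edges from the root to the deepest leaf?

5

[Expr [Expr [Term [Factor [Prim x]]]] * [Term [Factor [Factor [Prim x]] <> [Prim id]] ++ [Term [Factor [Prim id]]]]]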